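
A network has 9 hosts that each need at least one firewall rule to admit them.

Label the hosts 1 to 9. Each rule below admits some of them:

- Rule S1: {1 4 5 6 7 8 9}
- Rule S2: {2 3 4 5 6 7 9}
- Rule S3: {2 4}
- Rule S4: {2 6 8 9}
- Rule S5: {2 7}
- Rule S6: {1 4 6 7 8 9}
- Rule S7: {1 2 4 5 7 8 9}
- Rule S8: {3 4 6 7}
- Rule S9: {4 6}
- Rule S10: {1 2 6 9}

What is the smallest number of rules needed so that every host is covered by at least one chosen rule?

Take {S7, S8}. Their union is {1, 2, 3, 4, 5, 6, 7, 8, 9}, which is all 9 hosts.
No single rule has all 9 hosts (the largest, S1, has 7), so 2 is optimal.

2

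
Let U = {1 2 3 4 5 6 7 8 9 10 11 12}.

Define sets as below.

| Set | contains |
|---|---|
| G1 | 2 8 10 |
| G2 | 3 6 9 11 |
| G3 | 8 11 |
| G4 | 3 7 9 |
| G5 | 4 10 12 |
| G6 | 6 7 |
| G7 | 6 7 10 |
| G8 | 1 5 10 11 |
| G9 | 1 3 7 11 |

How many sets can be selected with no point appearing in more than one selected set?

G3, G5, G6 are pairwise disjoint (G3={8,11}; G5={4,10,12}; G6={6,7}).
Every remaining set overlaps one of these, and no 4 of the listed sets are pairwise disjoint, so 3 is the maximum.

3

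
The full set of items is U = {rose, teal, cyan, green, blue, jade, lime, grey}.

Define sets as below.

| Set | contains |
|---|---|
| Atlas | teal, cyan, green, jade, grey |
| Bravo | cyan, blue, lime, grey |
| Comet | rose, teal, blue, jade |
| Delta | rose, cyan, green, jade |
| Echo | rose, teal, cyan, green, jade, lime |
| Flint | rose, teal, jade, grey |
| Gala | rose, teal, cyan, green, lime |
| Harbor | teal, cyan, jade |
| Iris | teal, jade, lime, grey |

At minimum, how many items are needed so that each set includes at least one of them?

2

Take H = {teal, cyan}. Each listed set contains at least one of these, so H is a hitting set of size 2.
No single item lies in every set, so at least 2 are needed and 2 is optimal.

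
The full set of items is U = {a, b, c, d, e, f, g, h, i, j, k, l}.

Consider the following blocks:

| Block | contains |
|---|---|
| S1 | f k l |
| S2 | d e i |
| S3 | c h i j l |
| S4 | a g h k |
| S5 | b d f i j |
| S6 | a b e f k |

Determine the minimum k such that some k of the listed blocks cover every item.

4

Take {S2, S3, S4, S5}. Their union is {a, b, c, d, e, f, g, h, i, j, k, l}, which is all 12 items.
No 3 of the 6 blocks cover everything (all 20 combinations miss at least one item), so 4 is optimal.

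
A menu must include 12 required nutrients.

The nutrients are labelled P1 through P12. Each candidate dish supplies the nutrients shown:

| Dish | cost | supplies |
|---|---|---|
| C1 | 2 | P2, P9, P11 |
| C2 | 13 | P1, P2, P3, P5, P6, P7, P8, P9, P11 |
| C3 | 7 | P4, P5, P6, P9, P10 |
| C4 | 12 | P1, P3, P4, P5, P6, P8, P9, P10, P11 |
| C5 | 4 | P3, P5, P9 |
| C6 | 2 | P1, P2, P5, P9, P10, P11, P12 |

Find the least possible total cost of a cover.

22

C2, C3, C6 together cover every nutrient (C2 ∪ C3 ∪ C6 = {P1, P2, P3, P4, P5, P6, P7, P8, P9, P10, P11, P12}); total cost 13 + 7 + 2 = 22.
The greedy pick C6, C4, C2 costs 27; no covering selection beats 22.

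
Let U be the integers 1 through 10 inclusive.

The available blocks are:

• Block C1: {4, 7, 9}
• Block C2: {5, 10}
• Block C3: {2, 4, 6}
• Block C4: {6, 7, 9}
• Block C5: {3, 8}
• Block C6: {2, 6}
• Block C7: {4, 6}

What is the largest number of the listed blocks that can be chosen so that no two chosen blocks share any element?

C1, C2, C5, C6 are pairwise disjoint (C1={4,7,9}; C2={5,10}; C5={3,8}; C6={2,6}).
Every remaining block overlaps one of these, and no 5 of the listed blocks are pairwise disjoint, so 4 is the maximum.

4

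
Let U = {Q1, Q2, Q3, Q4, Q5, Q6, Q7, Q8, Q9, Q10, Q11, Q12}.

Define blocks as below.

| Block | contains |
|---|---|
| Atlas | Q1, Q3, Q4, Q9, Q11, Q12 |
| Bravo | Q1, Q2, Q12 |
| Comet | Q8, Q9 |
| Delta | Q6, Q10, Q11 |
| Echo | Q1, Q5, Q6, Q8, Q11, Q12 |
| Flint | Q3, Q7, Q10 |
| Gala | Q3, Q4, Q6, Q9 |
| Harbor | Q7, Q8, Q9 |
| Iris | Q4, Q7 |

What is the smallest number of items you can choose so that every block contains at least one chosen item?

Take H = {Q6, Q7, Q9, Q12}. Each listed block contains at least one of these, so H is a hitting set of size 4.
The blocks Bravo, Comet, Delta, Iris are pairwise disjoint, so any hitting set needs a separate item for each — at least 4. Hence 4 is optimal.

4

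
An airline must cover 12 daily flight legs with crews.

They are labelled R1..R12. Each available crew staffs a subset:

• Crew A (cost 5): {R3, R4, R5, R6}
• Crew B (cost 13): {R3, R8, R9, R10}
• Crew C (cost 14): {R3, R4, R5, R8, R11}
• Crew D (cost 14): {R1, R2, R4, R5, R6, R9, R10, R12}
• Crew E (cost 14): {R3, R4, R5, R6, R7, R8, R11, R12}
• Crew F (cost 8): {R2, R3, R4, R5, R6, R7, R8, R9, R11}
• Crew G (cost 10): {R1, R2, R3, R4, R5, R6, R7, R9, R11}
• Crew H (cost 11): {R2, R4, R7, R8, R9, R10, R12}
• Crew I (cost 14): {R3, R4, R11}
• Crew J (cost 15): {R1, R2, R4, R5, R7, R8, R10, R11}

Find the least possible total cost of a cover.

G, H together cover every leg (G ∪ H = {R1, R2, R3, R4, R5, R6, R7, R8, R9, R10, R11, R12}); total cost 10 + 11 = 21.
The greedy pick F, D costs 22; no covering selection beats 21.

21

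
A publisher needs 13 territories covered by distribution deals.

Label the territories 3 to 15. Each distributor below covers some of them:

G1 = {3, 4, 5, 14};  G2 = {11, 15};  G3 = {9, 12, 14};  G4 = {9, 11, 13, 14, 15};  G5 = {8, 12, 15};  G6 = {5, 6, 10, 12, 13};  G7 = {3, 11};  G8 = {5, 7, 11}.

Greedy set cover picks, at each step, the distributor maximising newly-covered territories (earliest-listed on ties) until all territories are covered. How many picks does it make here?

Greedy: pick G4 (covers 5 new) → pick G6 (covers 4 new) → pick G1 (covers 2 new) → pick G5 (covers 1 new) → pick G8 (covers 1 new). Total picks: 5.

5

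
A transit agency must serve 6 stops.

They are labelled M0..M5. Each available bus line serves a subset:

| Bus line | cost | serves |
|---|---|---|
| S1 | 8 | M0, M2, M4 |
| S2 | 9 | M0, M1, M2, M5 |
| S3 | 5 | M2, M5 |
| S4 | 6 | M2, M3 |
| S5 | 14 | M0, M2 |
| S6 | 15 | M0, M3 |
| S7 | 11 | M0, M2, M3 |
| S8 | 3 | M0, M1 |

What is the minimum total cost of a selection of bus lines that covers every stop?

22

S1, S3, S4, S8 together cover every stop (S1 ∪ S3 ∪ S4 ∪ S8 = {M0, M1, M2, M3, M4, M5}); total cost 8 + 5 + 6 + 3 = 22.
No covering selection has total cost below 22.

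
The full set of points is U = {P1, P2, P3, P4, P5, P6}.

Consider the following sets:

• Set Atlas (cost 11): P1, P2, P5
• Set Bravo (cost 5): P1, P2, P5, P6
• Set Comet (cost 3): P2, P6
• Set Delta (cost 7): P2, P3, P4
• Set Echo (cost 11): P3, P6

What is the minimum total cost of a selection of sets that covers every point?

12

Bravo, Delta together cover every point (Bravo ∪ Delta = {P1, P2, P3, P4, P5, P6}); total cost 5 + 7 = 12.
No covering selection has total cost below 12.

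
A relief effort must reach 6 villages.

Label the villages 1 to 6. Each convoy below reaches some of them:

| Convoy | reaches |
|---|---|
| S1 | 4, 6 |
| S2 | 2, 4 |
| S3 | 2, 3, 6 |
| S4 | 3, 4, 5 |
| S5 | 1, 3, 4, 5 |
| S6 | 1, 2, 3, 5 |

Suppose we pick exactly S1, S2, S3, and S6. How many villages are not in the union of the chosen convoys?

0

Union of S1, S2, S3, S6 = {1, 2, 3, 4, 5, 6} — that's every village, so 0 are uncovered.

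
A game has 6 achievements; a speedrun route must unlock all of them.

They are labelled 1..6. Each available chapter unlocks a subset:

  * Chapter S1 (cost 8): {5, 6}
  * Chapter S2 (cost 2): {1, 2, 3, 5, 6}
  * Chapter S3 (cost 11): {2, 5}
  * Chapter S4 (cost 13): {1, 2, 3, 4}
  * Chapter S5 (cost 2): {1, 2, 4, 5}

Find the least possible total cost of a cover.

4

S2, S5 together cover every achievement (S2 ∪ S5 = {1, 2, 3, 4, 5, 6}); total cost 2 + 2 = 4.
No covering selection has total cost below 4.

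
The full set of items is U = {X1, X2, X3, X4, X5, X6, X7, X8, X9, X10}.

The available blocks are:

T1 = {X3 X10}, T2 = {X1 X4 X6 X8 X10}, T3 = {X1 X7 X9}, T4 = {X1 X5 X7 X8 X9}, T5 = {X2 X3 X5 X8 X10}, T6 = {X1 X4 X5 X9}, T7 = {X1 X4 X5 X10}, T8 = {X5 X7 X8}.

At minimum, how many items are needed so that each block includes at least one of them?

3

Take H = {X8, X9, X10}. Each listed block contains at least one of these, so H is a hitting set of size 3.
No choice of 2 items meets every block, so 3 is the minimum.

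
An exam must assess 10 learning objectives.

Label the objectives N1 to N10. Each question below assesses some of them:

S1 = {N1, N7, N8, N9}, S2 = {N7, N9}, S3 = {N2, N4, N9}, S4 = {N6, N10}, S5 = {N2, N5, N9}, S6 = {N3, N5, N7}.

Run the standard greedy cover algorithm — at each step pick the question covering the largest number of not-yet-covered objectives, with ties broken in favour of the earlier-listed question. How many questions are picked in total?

4

Greedy: pick S1 (covers 4 new) → pick S3 (covers 2 new) → pick S4 (covers 2 new) → pick S6 (covers 2 new). Total picks: 4.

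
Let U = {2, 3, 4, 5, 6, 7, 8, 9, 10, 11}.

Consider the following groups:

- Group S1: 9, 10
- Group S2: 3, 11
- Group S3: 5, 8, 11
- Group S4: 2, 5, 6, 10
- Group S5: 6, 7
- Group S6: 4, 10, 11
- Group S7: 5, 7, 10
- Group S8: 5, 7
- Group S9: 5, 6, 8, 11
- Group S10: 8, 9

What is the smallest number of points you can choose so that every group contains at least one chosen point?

4

The 4 points {5, 6, 9, 11} hit every group.
No choice of 3 points meets every group, so 4 is the minimum.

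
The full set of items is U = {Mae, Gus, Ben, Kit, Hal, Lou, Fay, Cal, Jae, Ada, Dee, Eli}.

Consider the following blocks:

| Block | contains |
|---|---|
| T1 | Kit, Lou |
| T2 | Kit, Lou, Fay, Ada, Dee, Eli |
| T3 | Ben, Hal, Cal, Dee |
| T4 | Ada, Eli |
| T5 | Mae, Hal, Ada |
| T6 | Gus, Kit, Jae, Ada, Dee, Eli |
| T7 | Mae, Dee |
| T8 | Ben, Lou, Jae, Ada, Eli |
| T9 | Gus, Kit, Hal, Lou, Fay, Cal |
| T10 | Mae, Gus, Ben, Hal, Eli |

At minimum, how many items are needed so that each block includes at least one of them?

4

Take H = {Kit, Ada, Dee, Eli}. Each listed block contains at least one of these, so H is a hitting set of size 4.
No choice of 3 items meets every block, so 4 is the minimum.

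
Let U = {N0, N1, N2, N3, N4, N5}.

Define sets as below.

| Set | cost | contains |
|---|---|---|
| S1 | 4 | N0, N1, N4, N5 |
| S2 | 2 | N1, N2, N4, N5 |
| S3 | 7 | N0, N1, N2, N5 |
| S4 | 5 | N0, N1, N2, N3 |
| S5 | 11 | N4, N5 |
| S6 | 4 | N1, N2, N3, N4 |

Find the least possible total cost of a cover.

7

S2, S4 together cover every item (S2 ∪ S4 = {N0, N1, N2, N3, N4, N5}); total cost 2 + 5 = 7.
No covering selection has total cost below 7.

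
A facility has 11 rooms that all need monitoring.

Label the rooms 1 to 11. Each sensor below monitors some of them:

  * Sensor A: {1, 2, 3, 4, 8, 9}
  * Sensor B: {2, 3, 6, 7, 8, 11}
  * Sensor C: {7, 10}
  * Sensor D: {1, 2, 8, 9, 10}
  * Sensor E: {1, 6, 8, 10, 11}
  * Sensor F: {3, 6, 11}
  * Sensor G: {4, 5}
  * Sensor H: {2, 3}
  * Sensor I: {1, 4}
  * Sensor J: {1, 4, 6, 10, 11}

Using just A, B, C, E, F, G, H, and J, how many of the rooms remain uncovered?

0

Union of A, B, C, E, F, G, H, J = {1, 2, 3, 4, 5, 6, 7, 8, 9, 10, 11} — that's every room, so 0 are uncovered.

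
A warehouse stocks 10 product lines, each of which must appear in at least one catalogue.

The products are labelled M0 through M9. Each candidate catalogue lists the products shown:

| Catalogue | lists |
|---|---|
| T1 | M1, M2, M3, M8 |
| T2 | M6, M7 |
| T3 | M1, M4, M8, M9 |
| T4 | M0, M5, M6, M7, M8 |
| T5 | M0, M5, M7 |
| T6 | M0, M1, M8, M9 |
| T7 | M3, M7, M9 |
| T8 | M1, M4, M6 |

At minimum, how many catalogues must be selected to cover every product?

3

Take {T1, T3, T4}. Their union is {M0, M1, M2, M3, M4, M5, M6, M7, M8, M9}, which is all 10 products.
Only T1 contains M2, so T1 is forced; the remaining 6 products need at least 2 more catalogues (each remaining catalogue adds at most 4) — so at least 3 catalogues are needed, and 3 is optimal.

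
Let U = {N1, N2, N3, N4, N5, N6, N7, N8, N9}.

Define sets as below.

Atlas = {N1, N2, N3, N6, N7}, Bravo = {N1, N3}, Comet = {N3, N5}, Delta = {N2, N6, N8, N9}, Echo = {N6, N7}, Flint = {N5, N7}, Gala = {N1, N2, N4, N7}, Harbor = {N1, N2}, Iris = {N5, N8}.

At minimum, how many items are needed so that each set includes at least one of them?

H = {N1, N5, N6} meets every set (each contains at least one member of H), and |H| = 3.
The sets Echo, Harbor, Iris are pairwise disjoint, so any hitting set needs a separate item for each — at least 3. Hence 3 is optimal.

3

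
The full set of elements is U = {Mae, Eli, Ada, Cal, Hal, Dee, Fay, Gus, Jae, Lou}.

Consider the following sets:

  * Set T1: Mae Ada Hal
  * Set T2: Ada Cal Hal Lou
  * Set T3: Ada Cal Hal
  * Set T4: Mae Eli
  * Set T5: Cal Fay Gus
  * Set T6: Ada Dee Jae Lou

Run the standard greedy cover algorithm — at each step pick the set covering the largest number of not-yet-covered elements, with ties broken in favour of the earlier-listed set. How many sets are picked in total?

Greedy: pick T2 (covers 4 new) → pick T4 (covers 2 new) → pick T5 (covers 2 new) → pick T6 (covers 2 new). Total picks: 4.

4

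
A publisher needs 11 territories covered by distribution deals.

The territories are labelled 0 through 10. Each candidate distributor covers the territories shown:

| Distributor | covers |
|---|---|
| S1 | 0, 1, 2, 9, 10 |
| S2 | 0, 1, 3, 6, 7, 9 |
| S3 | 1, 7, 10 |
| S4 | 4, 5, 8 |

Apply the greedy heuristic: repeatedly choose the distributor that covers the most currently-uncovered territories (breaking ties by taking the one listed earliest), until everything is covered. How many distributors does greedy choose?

Greedy: pick S2 (covers 6 new) → pick S4 (covers 3 new) → pick S1 (covers 2 new). Total picks: 3.

3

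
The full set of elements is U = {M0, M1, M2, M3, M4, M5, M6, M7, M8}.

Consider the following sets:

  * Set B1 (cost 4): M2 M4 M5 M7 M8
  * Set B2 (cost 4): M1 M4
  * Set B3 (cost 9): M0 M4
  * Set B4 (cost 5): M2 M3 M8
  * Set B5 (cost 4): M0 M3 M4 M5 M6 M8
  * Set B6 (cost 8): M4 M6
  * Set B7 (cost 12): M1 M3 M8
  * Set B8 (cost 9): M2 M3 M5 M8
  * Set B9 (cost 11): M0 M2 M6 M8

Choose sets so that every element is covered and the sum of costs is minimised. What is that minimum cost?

B1, B2, B5 together cover every element (B1 ∪ B2 ∪ B5 = {M0, M1, M2, M3, M4, M5, M6, M7, M8}); total cost 4 + 4 + 4 = 12.
No covering selection has total cost below 12.

12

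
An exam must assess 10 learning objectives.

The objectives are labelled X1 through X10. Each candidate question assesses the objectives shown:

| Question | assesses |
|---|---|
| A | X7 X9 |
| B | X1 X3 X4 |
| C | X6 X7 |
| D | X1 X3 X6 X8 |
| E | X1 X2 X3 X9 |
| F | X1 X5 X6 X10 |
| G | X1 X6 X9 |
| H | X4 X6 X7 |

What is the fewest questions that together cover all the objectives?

Take {D, E, F, H}. Their union is {X1, X2, X3, X4, X5, X6, X7, X8, X9, X10}, which is all 10 objectives.
Only D contains X8, so D is forced; the remaining 6 objectives need at least 3 more questions (each remaining question adds at most 2) — so at least 4 questions are needed, and 4 is optimal.

4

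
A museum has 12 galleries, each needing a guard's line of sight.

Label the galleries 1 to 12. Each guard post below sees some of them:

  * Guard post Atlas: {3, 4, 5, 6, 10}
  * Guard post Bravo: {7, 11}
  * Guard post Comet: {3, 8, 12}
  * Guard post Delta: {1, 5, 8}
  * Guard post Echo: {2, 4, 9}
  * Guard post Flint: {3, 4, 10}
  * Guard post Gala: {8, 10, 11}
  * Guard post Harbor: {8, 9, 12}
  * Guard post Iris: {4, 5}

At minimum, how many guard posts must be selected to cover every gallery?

Atlas and Bravo and Delta and Echo and Harbor together: Atlas ∪ Bravo ∪ Delta ∪ Echo ∪ Harbor = {1, 2, 3, 4, 5, 6, 7, 8, 9, 10, 11, 12} — every gallery is covered.
No 4 of the 9 guard posts cover everything (all 126 combinations miss at least one gallery), so 5 is optimal.

5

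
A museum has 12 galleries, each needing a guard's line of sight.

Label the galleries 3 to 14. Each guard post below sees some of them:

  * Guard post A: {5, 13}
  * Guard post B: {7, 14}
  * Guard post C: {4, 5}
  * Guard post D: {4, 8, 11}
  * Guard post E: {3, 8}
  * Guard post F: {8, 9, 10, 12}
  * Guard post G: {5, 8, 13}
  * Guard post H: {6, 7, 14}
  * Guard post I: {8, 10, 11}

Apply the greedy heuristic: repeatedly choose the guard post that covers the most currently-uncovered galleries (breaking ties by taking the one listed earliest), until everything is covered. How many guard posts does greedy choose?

5

Greedy: pick F (covers 4 new) → pick H (covers 3 new) → pick A (covers 2 new) → pick D (covers 2 new) → pick E (covers 1 new). Total picks: 5.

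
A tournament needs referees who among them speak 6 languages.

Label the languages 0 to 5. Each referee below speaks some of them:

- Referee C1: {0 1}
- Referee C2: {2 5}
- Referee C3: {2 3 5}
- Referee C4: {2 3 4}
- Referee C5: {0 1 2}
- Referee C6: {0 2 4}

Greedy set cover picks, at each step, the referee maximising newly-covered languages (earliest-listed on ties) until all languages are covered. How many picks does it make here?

3

Greedy: pick C3 (covers 3 new) → pick C1 (covers 2 new) → pick C4 (covers 1 new). Total picks: 3.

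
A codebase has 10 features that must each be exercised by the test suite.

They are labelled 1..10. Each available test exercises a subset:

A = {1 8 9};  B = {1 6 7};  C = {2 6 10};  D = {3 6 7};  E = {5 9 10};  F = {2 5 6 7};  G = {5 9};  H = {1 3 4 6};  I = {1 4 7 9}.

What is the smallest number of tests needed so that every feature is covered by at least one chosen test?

4

Take {A, C, F, H}. Their union is {1, 2, 3, 4, 5, 6, 7, 8, 9, 10}, which is all 10 features.
No 3 of the 9 tests cover everything (all 84 combinations miss at least one feature), so 4 is optimal.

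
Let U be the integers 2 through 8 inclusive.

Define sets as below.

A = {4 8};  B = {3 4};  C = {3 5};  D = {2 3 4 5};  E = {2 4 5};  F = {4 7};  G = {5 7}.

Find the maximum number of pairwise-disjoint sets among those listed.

A, G are pairwise disjoint (A={4,8}; G={5,7}).
Every remaining set overlaps one of these, and no 3 of the listed sets are pairwise disjoint, so 2 is the maximum.

2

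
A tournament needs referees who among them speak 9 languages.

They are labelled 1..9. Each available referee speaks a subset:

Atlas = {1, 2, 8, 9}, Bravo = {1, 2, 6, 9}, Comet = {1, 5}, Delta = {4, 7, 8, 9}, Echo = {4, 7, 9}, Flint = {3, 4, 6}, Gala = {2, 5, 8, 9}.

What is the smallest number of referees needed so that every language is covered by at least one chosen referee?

4

Take {Bravo, Delta, Flint, Gala}. Their union is {1, 2, 3, 4, 5, 6, 7, 8, 9}, which is all 9 languages.
No 3 of the 7 referees cover everything (all 35 combinations miss at least one language), so 4 is optimal.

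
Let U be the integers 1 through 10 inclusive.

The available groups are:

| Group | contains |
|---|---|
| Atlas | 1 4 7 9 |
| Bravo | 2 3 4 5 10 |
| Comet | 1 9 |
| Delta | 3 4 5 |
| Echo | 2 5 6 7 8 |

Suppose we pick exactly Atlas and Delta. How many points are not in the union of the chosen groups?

Union of Atlas, Delta = {1, 3, 4, 5, 7, 9}.
Not covered: 2, 6, 8, 10 — 4 points.

4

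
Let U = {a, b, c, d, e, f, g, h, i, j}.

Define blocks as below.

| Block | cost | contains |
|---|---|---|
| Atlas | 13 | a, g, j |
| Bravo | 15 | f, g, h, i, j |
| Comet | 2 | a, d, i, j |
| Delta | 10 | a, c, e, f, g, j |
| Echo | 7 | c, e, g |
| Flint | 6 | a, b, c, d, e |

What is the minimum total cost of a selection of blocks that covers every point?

21

Bravo, Flint together cover every point (Bravo ∪ Flint = {a, b, c, d, e, f, g, h, i, j}); total cost 15 + 6 = 21.
The greedy pick Comet, Flint, Bravo costs 23; no covering selection beats 21.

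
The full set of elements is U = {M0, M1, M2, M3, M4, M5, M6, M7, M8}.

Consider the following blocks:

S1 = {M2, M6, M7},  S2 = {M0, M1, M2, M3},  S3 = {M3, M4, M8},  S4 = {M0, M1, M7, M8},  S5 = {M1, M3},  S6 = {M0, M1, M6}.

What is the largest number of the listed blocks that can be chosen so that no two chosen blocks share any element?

S1, S3 are pairwise disjoint (S1={M2,M6,M7}; S3={M3,M4,M8}).
Every remaining block overlaps one of these, and no 3 of the listed blocks are pairwise disjoint, so 2 is the maximum.

2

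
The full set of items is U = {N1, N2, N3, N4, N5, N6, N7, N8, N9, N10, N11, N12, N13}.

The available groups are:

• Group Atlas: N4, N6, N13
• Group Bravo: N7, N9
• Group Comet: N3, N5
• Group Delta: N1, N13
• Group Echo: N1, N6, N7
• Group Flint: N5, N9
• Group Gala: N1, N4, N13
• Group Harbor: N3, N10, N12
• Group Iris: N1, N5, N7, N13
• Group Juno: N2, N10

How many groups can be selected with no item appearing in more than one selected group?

Bravo, Comet, Gala, Juno are pairwise disjoint (Bravo={N7,N9}; Comet={N3,N5}; Gala={N1,N4,N13}; Juno={N2,N10}).
Every remaining group overlaps one of these, and no 5 of the listed groups are pairwise disjoint, so 4 is the maximum.

4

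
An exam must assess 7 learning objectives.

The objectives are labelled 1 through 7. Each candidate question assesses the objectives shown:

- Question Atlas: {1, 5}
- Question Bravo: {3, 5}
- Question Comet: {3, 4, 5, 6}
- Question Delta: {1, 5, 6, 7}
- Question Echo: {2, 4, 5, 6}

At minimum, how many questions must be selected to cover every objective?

3

Take {Bravo, Delta, Echo}. Their union is {1, 2, 3, 4, 5, 6, 7}, which is all 7 objectives.
Only Echo contains 2, so Echo is forced; the remaining 3 objectives need at least 2 more questions (each remaining question adds at most 2) — so at least 3 questions are needed, and 3 is optimal.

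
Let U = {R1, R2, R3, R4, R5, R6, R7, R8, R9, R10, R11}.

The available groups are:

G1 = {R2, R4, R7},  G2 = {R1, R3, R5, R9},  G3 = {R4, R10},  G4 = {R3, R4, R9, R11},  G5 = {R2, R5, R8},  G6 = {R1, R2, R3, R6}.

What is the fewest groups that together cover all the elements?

Take {G1, G3, G4, G5, G6}. Their union is {R1, R2, R3, R4, R5, R6, R7, R8, R9, R10, R11}, which is all 11 elements.
No 4 of the 6 groups cover everything (all 15 combinations miss at least one element), so 5 is optimal.

5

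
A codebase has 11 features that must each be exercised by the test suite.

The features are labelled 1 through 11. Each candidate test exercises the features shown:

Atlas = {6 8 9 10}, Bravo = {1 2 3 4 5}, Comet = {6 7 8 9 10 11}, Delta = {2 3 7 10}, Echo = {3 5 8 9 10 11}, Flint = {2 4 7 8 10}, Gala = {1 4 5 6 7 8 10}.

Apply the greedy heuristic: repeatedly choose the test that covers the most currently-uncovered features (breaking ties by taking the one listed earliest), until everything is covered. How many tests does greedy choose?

3

Greedy: pick Gala (covers 7 new) → pick Echo (covers 3 new) → pick Bravo (covers 1 new). Total picks: 3.
(The true minimum cover uses only 2 tests, so greedy is not optimal here.)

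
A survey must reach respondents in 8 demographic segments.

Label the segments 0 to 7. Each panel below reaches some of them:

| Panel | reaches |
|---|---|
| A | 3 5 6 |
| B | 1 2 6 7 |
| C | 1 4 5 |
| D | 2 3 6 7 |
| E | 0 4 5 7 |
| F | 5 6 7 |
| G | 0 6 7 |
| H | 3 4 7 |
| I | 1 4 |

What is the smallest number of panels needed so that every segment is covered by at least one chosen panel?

3

Take {B, E, H}. Their union is {0, 1, 2, 3, 4, 5, 6, 7}, which is all 8 segments.
No 2 of the 9 panels cover everything (all 36 combinations miss at least one segment), so 3 is optimal.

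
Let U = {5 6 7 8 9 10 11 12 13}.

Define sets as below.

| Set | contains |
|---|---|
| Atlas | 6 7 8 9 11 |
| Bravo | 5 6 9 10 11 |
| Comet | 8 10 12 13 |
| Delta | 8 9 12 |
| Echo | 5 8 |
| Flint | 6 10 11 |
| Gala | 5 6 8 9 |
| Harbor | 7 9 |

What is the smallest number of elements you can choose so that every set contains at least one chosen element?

3

The 3 elements {6, 7, 8} hit every set.
The sets Echo, Flint, Harbor are pairwise disjoint, so any hitting set needs a separate element for each — at least 3. Hence 3 is optimal.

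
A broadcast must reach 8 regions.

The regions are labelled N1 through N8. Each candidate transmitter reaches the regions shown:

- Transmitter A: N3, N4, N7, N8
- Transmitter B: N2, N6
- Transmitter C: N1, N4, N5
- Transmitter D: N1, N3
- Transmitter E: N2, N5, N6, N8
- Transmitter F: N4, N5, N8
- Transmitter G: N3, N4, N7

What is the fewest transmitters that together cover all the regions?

C and E and G together: C ∪ E ∪ G = {N1, N2, N3, N4, N5, N6, N7, N8} — every region is covered.
No 2 of the 7 transmitters cover everything (all 21 combinations miss at least one region), so 3 is optimal.

3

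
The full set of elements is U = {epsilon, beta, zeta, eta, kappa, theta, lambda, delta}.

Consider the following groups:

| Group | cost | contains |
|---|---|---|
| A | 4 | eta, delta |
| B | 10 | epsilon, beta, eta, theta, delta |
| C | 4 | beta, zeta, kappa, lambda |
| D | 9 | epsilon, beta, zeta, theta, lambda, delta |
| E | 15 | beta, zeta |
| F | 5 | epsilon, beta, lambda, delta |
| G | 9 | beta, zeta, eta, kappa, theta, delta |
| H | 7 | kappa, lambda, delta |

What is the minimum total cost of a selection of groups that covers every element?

B, C together cover every element (B ∪ C = {epsilon, beta, zeta, eta, kappa, theta, lambda, delta}); total cost 10 + 4 = 14.
The greedy pick C, A, D costs 17; no covering selection beats 14.

14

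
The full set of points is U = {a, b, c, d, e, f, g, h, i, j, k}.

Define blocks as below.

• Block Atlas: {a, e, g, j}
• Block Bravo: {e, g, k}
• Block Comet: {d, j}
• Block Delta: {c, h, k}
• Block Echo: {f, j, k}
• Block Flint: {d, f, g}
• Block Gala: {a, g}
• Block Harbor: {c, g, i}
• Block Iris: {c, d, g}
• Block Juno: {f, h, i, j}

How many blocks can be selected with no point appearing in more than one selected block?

Comet, Delta, Gala are pairwise disjoint (Comet={d,j}; Delta={c,h,k}; Gala={a,g}).
Every remaining block overlaps one of these, and no 4 of the listed blocks are pairwise disjoint, so 3 is the maximum.

3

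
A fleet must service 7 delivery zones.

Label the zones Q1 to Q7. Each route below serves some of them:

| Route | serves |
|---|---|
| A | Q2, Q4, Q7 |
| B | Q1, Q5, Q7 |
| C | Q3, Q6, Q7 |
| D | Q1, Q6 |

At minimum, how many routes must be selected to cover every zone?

3

A and B and C together: A ∪ B ∪ C = {Q1, Q2, Q3, Q4, Q5, Q6, Q7} — every zone is covered.
Each route has at most 3 zones, and 2·3 = 6 < 7 — so at least 3 routes are needed, and 3 is optimal.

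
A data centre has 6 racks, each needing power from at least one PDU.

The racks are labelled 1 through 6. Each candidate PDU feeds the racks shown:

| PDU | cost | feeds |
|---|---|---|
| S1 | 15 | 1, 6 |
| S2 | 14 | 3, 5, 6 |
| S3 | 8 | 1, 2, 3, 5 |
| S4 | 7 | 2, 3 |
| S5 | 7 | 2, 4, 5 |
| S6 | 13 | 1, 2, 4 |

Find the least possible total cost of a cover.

S2, S6 together cover every rack (S2 ∪ S6 = {1, 2, 3, 4, 5, 6}); total cost 14 + 13 = 27.
The greedy pick S3, S5, S2 costs 29; no covering selection beats 27.

27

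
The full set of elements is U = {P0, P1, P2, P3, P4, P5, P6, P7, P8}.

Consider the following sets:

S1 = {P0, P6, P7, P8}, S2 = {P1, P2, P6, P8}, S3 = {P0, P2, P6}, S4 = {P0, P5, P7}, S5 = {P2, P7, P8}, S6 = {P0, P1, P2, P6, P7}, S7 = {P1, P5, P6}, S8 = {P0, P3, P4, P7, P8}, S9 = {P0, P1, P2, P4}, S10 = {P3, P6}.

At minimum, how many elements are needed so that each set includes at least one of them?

3

Take H = {P0, P6, P7}. Each listed set contains at least one of these, so H is a hitting set of size 3.
No choice of 2 elements meets every set, so 3 is the minimum.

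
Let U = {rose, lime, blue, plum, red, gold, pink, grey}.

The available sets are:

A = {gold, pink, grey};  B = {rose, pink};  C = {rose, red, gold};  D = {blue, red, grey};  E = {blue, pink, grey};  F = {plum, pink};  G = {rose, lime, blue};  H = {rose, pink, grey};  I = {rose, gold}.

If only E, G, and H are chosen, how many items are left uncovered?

3

Union of E, G, H = {rose, lime, blue, pink, grey}.
Not covered: plum, red, gold — 3 items.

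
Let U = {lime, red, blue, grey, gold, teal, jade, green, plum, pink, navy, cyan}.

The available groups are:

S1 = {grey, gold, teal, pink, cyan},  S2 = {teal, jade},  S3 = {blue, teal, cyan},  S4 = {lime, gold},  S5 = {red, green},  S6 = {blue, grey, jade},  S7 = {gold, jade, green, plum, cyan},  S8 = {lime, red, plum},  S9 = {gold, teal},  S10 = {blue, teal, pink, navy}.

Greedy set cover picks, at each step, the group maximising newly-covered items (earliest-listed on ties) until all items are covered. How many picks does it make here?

4

Greedy: pick S1 (covers 5 new) → pick S7 (covers 3 new) → pick S8 (covers 2 new) → pick S10 (covers 2 new). Total picks: 4.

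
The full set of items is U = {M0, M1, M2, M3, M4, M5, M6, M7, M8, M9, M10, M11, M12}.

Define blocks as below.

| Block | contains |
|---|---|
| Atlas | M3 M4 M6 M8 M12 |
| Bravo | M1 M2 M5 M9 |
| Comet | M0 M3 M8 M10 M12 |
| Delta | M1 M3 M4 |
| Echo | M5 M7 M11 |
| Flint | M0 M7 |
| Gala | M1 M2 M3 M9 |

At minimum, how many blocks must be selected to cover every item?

4

Atlas, Comet, Echo, and Gala cover everything between them: the union {M0, M1, M2, M3, M4, M5, M6, M7, M8, M9, M10, M11, M12} is all of U.
No 3 of the 7 blocks cover everything (all 35 combinations miss at least one item), so 4 is optimal.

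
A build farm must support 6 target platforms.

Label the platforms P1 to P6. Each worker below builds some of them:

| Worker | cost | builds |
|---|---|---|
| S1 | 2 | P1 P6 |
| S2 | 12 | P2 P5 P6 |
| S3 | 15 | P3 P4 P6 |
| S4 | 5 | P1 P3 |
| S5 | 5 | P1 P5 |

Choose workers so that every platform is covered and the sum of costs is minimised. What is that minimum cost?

S1, S2, S3 together cover every platform (S1 ∪ S2 ∪ S3 = {P1, P2, P3, P4, P5, P6}); total cost 2 + 12 + 15 = 29.
The greedy pick S1, S4, S5, S2, S3 costs 39; no covering selection beats 29.

29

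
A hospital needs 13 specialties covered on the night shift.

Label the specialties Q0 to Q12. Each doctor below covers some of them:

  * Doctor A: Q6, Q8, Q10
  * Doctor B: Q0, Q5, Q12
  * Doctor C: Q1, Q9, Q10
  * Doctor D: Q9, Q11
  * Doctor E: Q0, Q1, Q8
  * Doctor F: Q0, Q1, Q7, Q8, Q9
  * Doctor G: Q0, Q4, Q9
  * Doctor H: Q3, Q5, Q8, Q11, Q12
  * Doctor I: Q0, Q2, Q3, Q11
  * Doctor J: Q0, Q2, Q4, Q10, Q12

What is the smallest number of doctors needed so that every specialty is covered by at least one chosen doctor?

Take {A, F, H, J}. Their union is {Q0, Q1, Q2, Q3, Q4, Q5, Q6, Q7, Q8, Q9, Q10, Q11, Q12}, which is all 13 specialties.
Only A contains Q6, so A is forced; the remaining 10 specialties need at least 3 more doctors (each remaining doctor adds at most 4) — so at least 4 doctors are needed, and 4 is optimal.

4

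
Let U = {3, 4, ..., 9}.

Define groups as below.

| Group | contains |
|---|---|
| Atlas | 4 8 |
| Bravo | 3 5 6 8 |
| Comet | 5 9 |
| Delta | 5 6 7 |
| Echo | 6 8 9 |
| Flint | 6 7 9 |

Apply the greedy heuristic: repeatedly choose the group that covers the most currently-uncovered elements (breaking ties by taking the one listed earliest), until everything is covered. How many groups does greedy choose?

3

Greedy: pick Bravo (covers 4 new) → pick Flint (covers 2 new) → pick Atlas (covers 1 new). Total picks: 3.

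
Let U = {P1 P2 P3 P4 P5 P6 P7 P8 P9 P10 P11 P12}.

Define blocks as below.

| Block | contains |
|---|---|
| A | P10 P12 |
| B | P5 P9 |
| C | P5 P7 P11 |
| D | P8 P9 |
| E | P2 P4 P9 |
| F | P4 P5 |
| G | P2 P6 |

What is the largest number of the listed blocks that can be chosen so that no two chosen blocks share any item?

A, C, D, G are pairwise disjoint (A={P10,P12}; C={P5,P7,P11}; D={P8,P9}; G={P2,P6}).
Every remaining block overlaps one of these, and no 5 of the listed blocks are pairwise disjoint, so 4 is the maximum.

4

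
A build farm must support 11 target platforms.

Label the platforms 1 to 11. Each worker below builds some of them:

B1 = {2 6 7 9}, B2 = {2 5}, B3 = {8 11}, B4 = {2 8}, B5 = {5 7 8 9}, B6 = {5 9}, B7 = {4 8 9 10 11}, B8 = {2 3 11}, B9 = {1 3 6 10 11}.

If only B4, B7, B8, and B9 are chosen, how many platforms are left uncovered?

2

Union of B4, B7, B8, B9 = {1, 2, 3, 4, 6, 8, 9, 10, 11}.
Not covered: 5, 7 — 2 platforms.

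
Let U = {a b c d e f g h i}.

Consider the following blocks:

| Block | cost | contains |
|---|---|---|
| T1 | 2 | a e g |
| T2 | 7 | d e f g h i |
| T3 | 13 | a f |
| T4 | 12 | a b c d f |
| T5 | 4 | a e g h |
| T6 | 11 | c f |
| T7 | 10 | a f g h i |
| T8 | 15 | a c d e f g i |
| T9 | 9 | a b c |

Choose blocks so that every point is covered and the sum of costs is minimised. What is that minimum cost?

T2, T9 together cover every point (T2 ∪ T9 = {a, b, c, d, e, f, g, h, i}); total cost 7 + 9 = 16.
The greedy pick T1, T2, T9 costs 18; no covering selection beats 16.

16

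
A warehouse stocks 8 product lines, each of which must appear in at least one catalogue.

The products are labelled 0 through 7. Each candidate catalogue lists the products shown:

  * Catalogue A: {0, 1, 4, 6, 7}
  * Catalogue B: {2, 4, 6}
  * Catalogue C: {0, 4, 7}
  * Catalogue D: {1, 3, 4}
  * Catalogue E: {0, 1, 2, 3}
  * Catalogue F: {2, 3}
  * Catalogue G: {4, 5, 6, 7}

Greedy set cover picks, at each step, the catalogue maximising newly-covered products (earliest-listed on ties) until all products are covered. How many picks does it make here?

3

Greedy: pick A (covers 5 new) → pick E (covers 2 new) → pick G (covers 1 new). Total picks: 3.
(The true minimum cover uses only 2 catalogues, so greedy is not optimal here.)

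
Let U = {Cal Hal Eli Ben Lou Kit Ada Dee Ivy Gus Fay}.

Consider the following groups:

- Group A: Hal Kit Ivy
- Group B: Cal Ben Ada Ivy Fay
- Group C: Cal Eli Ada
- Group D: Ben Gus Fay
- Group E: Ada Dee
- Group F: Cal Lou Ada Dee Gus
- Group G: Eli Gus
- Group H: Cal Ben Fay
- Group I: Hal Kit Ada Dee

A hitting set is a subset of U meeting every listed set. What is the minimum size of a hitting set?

Take T = {Cal, Dee, Ivy, Gus}. Each listed group contains at least one of these, so T is a hitting set of size 4.
The groups A, E, G, H are pairwise disjoint, so any hitting set needs a separate item for each — at least 4. Hence 4 is optimal.

4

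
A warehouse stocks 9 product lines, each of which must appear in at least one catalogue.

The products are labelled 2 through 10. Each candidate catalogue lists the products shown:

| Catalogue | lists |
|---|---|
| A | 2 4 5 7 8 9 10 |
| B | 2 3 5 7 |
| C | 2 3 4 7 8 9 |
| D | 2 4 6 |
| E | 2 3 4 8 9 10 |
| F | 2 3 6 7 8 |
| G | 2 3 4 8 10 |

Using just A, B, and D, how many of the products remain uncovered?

0

Union of A, B, D = {2, 3, 4, 5, 6, 7, 8, 9, 10} — that's every product, so 0 are uncovered.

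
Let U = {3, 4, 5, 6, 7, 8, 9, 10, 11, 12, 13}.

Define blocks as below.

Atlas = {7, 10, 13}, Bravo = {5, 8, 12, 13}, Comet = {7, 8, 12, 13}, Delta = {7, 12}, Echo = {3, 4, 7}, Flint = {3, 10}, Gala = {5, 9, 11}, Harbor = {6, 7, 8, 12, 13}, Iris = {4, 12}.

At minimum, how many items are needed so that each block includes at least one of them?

H = {3, 7, 9, 12} meets every block (each contains at least one member of H), and |H| = 4.
No choice of 3 items meets every block, so 4 is the minimum.

4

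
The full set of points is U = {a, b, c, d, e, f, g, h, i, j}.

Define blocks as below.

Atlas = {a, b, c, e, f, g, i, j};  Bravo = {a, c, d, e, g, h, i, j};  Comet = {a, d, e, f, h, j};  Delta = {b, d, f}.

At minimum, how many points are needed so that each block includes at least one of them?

T = {f, i} meets every block (each contains at least one member of T), and |T| = 2.
No single point lies in every block, so at least 2 are needed and 2 is optimal.

2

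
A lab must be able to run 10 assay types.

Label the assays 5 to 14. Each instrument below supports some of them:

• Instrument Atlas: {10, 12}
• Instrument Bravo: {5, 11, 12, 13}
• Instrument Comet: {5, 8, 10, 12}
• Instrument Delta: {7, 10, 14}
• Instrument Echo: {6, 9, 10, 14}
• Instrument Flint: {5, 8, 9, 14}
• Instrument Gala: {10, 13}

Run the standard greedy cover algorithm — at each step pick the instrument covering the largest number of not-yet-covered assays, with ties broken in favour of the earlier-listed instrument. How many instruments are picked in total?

Greedy: pick Bravo (covers 4 new) → pick Echo (covers 4 new) → pick Comet (covers 1 new) → pick Delta (covers 1 new). Total picks: 4.

4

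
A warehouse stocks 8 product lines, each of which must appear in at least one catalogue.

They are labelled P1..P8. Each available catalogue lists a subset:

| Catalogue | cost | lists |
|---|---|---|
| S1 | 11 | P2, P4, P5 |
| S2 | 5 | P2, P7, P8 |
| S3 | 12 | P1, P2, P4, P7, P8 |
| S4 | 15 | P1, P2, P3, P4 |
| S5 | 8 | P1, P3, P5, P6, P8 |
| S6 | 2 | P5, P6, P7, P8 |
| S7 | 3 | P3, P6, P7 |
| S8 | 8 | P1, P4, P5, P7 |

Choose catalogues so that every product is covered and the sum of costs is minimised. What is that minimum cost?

16

S2, S7, S8 together cover every product (S2 ∪ S7 ∪ S8 = {P1, P2, P3, P4, P5, P6, P7, P8}); total cost 5 + 3 + 8 = 16.
The greedy pick S6, S7, S3 costs 17; no covering selection beats 16.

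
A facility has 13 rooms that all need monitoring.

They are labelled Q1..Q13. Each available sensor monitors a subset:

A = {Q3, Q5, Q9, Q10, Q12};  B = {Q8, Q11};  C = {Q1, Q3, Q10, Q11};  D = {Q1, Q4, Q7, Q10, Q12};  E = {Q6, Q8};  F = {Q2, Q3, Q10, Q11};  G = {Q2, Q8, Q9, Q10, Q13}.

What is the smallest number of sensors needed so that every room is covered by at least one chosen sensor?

Take {A, C, D, E, G}. Their union is {Q1, Q2, Q3, Q4, Q5, Q6, Q7, Q8, Q9, Q10, Q11, Q12, Q13}, which is all 13 rooms.
No 4 of the 7 sensors cover everything (all 35 combinations miss at least one room), so 5 is optimal.

5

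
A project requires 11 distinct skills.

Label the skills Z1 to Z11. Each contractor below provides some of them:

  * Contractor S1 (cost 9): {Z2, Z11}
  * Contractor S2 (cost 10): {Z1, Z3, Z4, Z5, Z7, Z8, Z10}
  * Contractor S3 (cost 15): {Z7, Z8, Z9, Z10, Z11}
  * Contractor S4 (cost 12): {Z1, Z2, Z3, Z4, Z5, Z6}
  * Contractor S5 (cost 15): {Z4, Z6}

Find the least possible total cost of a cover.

27

S3, S4 together cover every skill (S3 ∪ S4 = {Z1, Z2, Z3, Z4, Z5, Z6, Z7, Z8, Z9, Z10, Z11}); total cost 15 + 12 = 27.
The greedy pick S2, S1, S4, S3 costs 46; no covering selection beats 27.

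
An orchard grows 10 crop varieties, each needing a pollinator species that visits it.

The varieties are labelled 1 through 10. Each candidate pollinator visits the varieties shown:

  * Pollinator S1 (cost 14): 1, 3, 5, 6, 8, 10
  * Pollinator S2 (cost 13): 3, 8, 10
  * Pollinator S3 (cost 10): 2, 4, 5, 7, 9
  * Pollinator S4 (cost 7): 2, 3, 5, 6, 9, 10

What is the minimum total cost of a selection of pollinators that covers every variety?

24

S1, S3 together cover every variety (S1 ∪ S3 = {1, 2, 3, 4, 5, 6, 7, 8, 9, 10}); total cost 14 + 10 = 24.
The greedy pick S4, S3, S1 costs 31; no covering selection beats 24.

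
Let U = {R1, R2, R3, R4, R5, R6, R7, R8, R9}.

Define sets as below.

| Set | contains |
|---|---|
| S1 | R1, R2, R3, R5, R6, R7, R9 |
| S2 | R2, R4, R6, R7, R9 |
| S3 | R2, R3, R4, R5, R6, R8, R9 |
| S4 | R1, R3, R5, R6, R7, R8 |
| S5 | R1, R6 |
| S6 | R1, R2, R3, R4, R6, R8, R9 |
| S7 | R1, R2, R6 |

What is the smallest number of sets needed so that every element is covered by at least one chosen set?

2

S1 and S6 together: S1 ∪ S6 = {R1, R2, R3, R4, R5, R6, R7, R8, R9} — every element is covered.
No single set has all 9 elements (the largest, S1, has 7), so 2 is optimal.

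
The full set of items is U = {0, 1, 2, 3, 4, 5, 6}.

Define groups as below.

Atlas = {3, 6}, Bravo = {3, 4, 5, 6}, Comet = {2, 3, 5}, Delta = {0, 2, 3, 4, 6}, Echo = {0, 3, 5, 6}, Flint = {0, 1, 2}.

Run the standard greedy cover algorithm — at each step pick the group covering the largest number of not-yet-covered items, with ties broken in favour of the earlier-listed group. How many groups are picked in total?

3

Greedy: pick Delta (covers 5 new) → pick Bravo (covers 1 new) → pick Flint (covers 1 new). Total picks: 3.
(The true minimum cover uses only 2 groups, so greedy is not optimal here.)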